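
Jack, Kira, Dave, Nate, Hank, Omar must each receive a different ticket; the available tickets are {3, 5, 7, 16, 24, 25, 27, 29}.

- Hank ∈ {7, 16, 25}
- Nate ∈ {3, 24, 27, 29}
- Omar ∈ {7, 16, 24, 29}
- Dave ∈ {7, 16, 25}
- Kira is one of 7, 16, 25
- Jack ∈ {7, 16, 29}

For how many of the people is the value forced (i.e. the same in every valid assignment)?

2

Kira, Dave, Hank between them cover only {7, 16, 25} — a naked triple. Remove those values from Jack, Omar.
Jack must be 29 (only option left). Eliminate 29 elsewhere: Nate, Omar.
That leaves Omar = 24. So Nate can't be 24.
Determined: Jack=29, Omar=24. The other people each still have more than one consistent value. That makes 2.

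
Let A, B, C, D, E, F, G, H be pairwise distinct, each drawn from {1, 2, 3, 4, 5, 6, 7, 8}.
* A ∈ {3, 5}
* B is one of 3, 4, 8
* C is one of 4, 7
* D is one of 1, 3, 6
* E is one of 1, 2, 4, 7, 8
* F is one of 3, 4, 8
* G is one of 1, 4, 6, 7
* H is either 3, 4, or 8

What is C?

7

The 8 variables draw from only 8 values {1, 2, 3, 4, 5, 6, 7, 8}, so each is used; only E can be 2, hence E = 2.
Among the 7 still-open variables, 5 fits only A (and all 7 values in {1, 3, 4, 5, 6, 7, 8} must be used), so A = 5.
B, F, H between them cover only {3, 4, 8} — a naked triple. Remove those values from C, D, G.
So C = 7.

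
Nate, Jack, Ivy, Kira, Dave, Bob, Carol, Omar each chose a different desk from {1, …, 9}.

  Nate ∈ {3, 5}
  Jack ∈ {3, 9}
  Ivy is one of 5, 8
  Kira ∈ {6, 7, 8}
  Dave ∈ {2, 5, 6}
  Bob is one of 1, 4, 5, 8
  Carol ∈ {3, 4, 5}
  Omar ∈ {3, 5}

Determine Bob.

The 2 variables Nate and Omar are confined to {3, 5}, which locks those values in; drop them from Jack, Ivy, Dave, Bob, Carol.
Jack has just one choice, so Jack = 9.
Ivy has just one choice, so Ivy = 8. So Kira, Bob can't be 8.
Carol has just one choice, so Carol = 4. Strike 4 from Bob.
So Bob = 1.

1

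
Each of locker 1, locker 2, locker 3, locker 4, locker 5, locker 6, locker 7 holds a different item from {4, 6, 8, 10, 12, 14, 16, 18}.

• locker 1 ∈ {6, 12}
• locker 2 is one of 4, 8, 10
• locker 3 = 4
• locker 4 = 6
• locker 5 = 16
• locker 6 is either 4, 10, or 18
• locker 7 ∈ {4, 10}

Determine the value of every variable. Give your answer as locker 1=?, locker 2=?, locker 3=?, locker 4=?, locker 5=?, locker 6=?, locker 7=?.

locker 1=12, locker 2=8, locker 3=4, locker 4=6, locker 5=16, locker 6=18, locker 7=10

locker 3 must be 4 (only option left). Strike 4 from locker 2, locker 6, locker 7.
locker 4 has just one choice, so locker 4 = 6. Remove 6 from locker 1.
That leaves locker 5 = 16.
That leaves locker 7 = 10. Remove 10 from locker 2, locker 6.
locker 1 must be 12 (only option left).
That leaves locker 2 = 8.
locker 6's domain is down to {18}, so locker 6 = 18.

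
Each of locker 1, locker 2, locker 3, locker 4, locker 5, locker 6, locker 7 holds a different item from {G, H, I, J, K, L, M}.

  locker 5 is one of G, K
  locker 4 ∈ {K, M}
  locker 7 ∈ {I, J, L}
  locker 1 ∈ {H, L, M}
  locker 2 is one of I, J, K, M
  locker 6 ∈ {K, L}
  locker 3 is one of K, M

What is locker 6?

L

The 7 variables together cover exactly {G, H, I, J, K, L, M} — 7 values for 7 variables — and G appears only in locker 5's list, so locker 5 = G.
The 6 still-open variables together cover exactly {H, I, J, K, L, M} — 6 values for 6 variables — and H appears only in locker 1's list, so locker 1 = H.
locker 3 and locker 4 between them cover only {K, M} — a naked pair. Remove those values from locker 2, locker 6.
So locker 6 = L.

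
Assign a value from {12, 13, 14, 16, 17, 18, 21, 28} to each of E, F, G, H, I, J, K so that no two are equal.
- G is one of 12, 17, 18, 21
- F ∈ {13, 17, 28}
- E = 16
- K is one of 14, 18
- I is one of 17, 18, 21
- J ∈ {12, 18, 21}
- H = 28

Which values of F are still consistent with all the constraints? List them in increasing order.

13, 17

E has just one choice, so E = 16.
H has just one choice, so H = 28. Eliminate 28 elsewhere: F.
No further eliminations apply; F can still be any of 13, 17.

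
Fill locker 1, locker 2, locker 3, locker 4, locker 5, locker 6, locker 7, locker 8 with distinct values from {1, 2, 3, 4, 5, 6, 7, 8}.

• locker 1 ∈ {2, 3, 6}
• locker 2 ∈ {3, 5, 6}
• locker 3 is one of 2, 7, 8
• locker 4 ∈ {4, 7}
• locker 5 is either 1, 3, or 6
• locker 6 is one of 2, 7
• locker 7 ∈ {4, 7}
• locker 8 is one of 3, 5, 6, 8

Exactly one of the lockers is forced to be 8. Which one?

locker 3

The 8 variables together cover exactly {1, 2, 3, 4, 5, 6, 7, 8} — 8 values for 8 variables — and 1 appears only in locker 5's list, so locker 5 = 1.
locker 4 and locker 7 between them cover only {4, 7} — a naked pair. Remove those values from locker 3, locker 6.
locker 6 must be 2 (only option left). Remove 2 from locker 1, locker 3.
So 8 goes to locker 3.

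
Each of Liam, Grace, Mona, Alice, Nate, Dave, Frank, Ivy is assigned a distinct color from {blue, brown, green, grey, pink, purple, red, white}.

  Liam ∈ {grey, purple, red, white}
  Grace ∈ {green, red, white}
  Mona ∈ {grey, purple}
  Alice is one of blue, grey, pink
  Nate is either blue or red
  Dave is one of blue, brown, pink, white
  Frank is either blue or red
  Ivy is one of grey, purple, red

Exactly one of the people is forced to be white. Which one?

The 8 variables draw from only 8 values {blue, brown, green, grey, pink, purple, red, white}, so each is used; only Dave can be brown, hence Dave = brown.
The 7 still-open variables draw from only 7 values {blue, green, grey, pink, purple, red, white}, so each is used; only Grace can be green, hence Grace = green.
The 6 still-open variables draw from only 6 values {blue, grey, pink, purple, red, white}, so each is used; only Alice can be pink, hence Alice = pink.
The 5 still-open variables together cover exactly {blue, grey, purple, red, white} — 5 values for 5 variables — and white appears only in Liam's list, so Liam = white.

Liam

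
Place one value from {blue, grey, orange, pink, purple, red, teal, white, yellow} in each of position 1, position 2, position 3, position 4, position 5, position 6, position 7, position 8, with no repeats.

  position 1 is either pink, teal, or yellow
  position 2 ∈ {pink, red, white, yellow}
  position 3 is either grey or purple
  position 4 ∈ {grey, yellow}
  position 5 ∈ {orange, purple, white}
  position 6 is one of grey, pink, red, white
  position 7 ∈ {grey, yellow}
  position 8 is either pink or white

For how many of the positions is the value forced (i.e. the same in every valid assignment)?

3

Among the 8 variables, orange fits only position 5 (and all 8 values in {grey, orange, pink, purple, red, teal, white, yellow} must be used), so position 5 = orange.
The 7 still-open variables together cover exactly {grey, pink, purple, red, teal, white, yellow} — 7 values for 7 variables — and purple appears only in position 3's list, so position 3 = purple.
The 6 still-open variables draw from only 6 values {grey, pink, red, teal, white, yellow}, so each is used; only position 1 can be teal, hence position 1 = teal.
The 2 variables position 4 and position 7 are confined to {grey, yellow}, which locks those values in; drop them from position 2, position 6.
Determined: position 1=teal, position 3=purple, position 5=orange. The other positions each still have more than one consistent value. That makes 3.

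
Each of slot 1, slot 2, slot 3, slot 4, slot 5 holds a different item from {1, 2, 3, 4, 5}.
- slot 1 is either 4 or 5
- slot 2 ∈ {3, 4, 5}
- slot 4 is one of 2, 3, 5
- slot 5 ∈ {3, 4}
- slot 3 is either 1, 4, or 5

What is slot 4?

The 5 variables draw from only 5 values {1, 2, 3, 4, 5}, so each is used; only slot 3 can be 1, hence slot 3 = 1.
Among the 4 still-open variables, 2 fits only slot 4 (and all 4 values in {2, 3, 4, 5} must be used), so slot 4 = 2.

2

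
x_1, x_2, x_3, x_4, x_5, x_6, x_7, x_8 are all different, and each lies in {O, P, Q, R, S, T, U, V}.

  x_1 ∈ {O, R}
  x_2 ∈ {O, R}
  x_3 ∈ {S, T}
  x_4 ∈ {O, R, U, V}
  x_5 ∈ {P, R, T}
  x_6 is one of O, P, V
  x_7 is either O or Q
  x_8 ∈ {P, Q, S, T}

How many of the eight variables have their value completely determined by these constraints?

3

The 8 variables draw from only 8 values {O, P, Q, R, S, T, U, V}, so each is used; only x_4 can be U, hence x_4 = U.
Among the 7 still-open variables, V fits only x_6 (and all 7 values in {O, P, Q, R, S, T, V} must be used), so x_6 = V.
The 2 variables x_1 and x_2 are confined to {O, R}, which locks those values in; drop them from x_5, x_7.
x_7's domain is down to {Q}, so x_7 = Q. Remove Q from x_8.
Determined: x_4=U, x_6=V, x_7=Q. The other variables each still have more than one consistent value. That makes 3.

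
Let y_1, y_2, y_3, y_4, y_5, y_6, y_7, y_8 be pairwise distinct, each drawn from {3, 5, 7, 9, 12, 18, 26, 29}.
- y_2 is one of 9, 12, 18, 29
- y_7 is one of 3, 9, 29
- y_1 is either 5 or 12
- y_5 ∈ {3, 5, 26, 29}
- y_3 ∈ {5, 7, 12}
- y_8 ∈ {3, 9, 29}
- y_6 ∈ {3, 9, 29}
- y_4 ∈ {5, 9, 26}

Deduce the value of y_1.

The 8 variables draw from only 8 values {3, 5, 7, 9, 12, 18, 26, 29}, so each is used; only y_3 can be 7, hence y_3 = 7.
The 7 still-open variables together cover exactly {3, 5, 9, 12, 18, 26, 29} — 7 values for 7 variables — and 18 appears only in y_2's list, so y_2 = 18.
The 6 still-open variables together cover exactly {3, 5, 9, 12, 26, 29} — 6 values for 6 variables — and 12 appears only in y_1's list, so y_1 = 12.

12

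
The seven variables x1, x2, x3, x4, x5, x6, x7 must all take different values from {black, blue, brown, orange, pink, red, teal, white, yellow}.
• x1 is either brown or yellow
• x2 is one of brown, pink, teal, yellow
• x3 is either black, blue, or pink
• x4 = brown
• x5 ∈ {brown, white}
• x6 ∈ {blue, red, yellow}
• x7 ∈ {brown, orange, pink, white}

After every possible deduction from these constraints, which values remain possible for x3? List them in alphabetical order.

x4 has just one choice, so x4 = brown. Remove brown from x1, x2, x5, x7.
That leaves x5 = white. Strike white from x7.
That leaves x1 = yellow. So x2, x6 can't be yellow.
No further eliminations apply; x3 can still be any of black, blue, pink.

black, blue, pink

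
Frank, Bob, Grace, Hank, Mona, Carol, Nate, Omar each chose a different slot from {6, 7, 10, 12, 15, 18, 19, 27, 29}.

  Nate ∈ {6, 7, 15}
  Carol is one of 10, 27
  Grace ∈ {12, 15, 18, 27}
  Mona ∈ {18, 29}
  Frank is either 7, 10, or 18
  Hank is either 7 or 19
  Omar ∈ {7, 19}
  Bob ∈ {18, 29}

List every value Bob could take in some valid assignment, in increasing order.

18, 29

The 2 variables Bob and Mona are confined to {18, 29}, which locks those values in; drop them from Frank, Grace.
Hank and Omar share exactly the 2 values {7, 19}; by pigeonhole those values go to them, so strike 7, 19 from Frank, Nate.
Frank's domain is down to {10}, so Frank = 10. So Carol can't be 10.
Carol has just one choice, so Carol = 27. Remove 27 from Grace.
No further eliminations apply; Bob can still be any of 18, 29.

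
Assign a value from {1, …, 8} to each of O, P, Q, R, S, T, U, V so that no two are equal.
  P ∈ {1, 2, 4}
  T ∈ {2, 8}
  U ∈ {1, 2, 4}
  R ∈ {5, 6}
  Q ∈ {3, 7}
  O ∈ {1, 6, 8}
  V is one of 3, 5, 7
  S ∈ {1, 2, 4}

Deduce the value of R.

P, S, U between them cover only {1, 2, 4} — a naked triple. Remove those values from O, T.
T's domain is down to {8}, so T = 8. Strike 8 from O.
O must be 6 (only option left). So R can't be 6.
So R = 5.

5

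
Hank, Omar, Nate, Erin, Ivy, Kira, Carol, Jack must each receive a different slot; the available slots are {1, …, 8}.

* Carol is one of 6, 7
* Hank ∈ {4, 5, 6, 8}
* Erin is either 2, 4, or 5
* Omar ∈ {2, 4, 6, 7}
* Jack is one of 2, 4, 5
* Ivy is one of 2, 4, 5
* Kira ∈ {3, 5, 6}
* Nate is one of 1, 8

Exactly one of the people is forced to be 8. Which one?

Hank

Among the 8 variables, 1 fits only Nate (and all 8 values in {1, 2, 3, 4, 5, 6, 7, 8} must be used), so Nate = 1.
The 7 still-open variables together cover exactly {2, 3, 4, 5, 6, 7, 8} — 7 values for 7 variables — and 3 appears only in Kira's list, so Kira = 3.
The 6 still-open variables draw from only 6 values {2, 4, 5, 6, 7, 8}, so each is used; only Hank can be 8, hence Hank = 8.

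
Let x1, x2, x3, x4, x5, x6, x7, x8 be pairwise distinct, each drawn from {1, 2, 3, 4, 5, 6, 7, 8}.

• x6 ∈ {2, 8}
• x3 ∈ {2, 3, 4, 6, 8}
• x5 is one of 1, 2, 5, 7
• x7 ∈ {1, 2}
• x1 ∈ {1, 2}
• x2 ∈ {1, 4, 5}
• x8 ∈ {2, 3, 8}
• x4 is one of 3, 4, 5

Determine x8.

Among the 8 variables, 6 fits only x3 (and all 8 values in {1, 2, 3, 4, 5, 6, 7, 8} must be used), so x3 = 6.
The 7 still-open variables draw from only 7 values {1, 2, 3, 4, 5, 7, 8}, so each is used; only x5 can be 7, hence x5 = 7.
x1 and x7 share exactly the 2 values {1, 2}; by pigeonhole those values go to them, so strike 1, 2 from x2, x6, x8.
x6 must be 8 (only option left). Strike 8 from x8.
So x8 = 3.

3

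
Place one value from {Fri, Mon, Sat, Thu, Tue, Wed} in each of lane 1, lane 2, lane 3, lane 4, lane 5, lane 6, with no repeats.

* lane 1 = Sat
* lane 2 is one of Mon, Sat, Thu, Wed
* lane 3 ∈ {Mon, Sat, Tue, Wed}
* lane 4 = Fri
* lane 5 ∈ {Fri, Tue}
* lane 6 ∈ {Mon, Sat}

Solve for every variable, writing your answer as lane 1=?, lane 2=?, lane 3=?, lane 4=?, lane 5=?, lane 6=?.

lane 1 has just one choice, so lane 1 = Sat. Strike Sat from lane 2, lane 3, lane 6.
lane 4's domain is down to {Fri}, so lane 4 = Fri. So lane 5 can't be Fri.
lane 5 must be Tue (only option left). Eliminate Tue elsewhere: lane 3.
lane 6's domain is down to {Mon}, so lane 6 = Mon. Remove Mon from lane 2, lane 3.
lane 3 must be Wed (only option left). So lane 2 can't be Wed.
That leaves lane 2 = Thu.

lane 1=Sat, lane 2=Thu, lane 3=Wed, lane 4=Fri, lane 5=Tue, lane 6=Mon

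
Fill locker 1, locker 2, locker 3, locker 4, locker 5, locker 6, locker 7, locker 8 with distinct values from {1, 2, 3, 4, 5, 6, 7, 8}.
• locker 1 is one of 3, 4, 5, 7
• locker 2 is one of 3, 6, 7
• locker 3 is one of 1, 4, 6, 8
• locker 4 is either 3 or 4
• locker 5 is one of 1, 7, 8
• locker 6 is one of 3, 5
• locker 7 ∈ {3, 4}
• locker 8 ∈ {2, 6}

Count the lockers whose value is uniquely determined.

The 8 variables draw from only 8 values {1, 2, 3, 4, 5, 6, 7, 8}, so each is used; only locker 8 can be 2, hence locker 8 = 2.
locker 4 and locker 7 between them cover only {3, 4} — a naked pair. Remove those values from locker 1, locker 2, locker 3, locker 6.
locker 6 has just one choice, so locker 6 = 5. Eliminate 5 elsewhere: locker 1.
locker 1 has just one choice, so locker 1 = 7. Remove 7 from locker 2, locker 5.
locker 2's domain is down to {6}, so locker 2 = 6. Remove 6 from locker 3.
Determined: locker 1=7, locker 2=6, locker 6=5, locker 8=2. The other lockers each still have more than one consistent value. That makes 4.

4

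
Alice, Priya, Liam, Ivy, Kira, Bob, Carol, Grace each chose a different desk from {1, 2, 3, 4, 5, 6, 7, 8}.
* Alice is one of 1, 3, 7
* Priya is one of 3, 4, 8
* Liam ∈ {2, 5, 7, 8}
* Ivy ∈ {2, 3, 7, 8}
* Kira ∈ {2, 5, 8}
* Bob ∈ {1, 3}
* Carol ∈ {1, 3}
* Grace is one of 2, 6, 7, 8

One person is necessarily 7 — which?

The 8 variables draw from only 8 values {1, 2, 3, 4, 5, 6, 7, 8}, so each is used; only Priya can be 4, hence Priya = 4.
The 7 still-open variables together cover exactly {1, 2, 3, 5, 6, 7, 8} — 7 values for 7 variables — and 6 appears only in Grace's list, so Grace = 6.
The 2 variables Bob and Carol are confined to {1, 3}, which locks those values in; drop them from Alice, Ivy.
So 7 goes to Alice.

Alice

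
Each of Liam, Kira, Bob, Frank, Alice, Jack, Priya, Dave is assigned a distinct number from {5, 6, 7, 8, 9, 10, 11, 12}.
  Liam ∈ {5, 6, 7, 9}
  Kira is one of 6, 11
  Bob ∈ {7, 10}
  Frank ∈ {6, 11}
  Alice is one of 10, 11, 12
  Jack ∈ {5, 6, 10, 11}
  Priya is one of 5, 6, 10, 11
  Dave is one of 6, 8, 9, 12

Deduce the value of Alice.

12

Among the 8 variables, 8 fits only Dave (and all 8 values in {5, 6, 7, 8, 9, 10, 11, 12} must be used), so Dave = 8.
The 7 still-open variables draw from only 7 values {5, 6, 7, 9, 10, 11, 12}, so each is used; only Liam can be 9, hence Liam = 9.
The 6 still-open variables draw from only 6 values {5, 6, 7, 10, 11, 12}, so each is used; only Bob can be 7, hence Bob = 7.
The 5 still-open variables together cover exactly {5, 6, 10, 11, 12} — 5 values for 5 variables — and 12 appears only in Alice's list, so Alice = 12.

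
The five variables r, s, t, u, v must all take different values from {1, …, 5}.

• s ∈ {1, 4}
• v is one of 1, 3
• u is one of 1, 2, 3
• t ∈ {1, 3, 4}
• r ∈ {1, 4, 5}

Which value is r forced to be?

5

Among the 5 variables, 2 fits only u (and all 5 values in {1, 2, 3, 4, 5} must be used), so u = 2.
Among the 4 still-open variables, 5 fits only r (and all 4 values in {1, 3, 4, 5} must be used), so r = 5.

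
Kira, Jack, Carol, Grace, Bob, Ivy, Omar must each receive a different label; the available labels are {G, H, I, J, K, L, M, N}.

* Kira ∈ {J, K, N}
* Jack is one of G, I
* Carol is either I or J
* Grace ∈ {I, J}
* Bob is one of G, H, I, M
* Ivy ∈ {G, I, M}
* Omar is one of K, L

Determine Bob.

Carol and Grace between them cover only {I, J} — a naked pair. Remove those values from Kira, Jack, Bob, Ivy.
Jack must be G (only option left). Remove G from Bob, Ivy.
Ivy must be M (only option left). Eliminate M elsewhere: Bob.
So Bob = H.

H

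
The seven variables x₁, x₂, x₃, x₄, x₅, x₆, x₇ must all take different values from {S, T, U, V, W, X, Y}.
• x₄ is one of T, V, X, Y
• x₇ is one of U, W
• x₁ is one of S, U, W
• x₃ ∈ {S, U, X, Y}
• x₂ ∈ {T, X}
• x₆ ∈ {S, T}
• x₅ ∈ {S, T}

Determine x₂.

Among the 7 variables, V fits only x₄ (and all 7 values in {S, T, U, V, W, X, Y} must be used), so x₄ = V.
The 6 still-open variables together cover exactly {S, T, U, W, X, Y} — 6 values for 6 variables — and Y appears only in x₃'s list, so x₃ = Y.
The 5 still-open variables together cover exactly {S, T, U, W, X} — 5 values for 5 variables — and X appears only in x₂'s list, so x₂ = X.

X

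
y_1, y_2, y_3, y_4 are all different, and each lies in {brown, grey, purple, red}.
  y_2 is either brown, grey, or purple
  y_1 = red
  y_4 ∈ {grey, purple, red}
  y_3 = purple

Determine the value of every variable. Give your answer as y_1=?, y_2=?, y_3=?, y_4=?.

y_1=red, y_2=brown, y_3=purple, y_4=grey

y_1 has just one choice, so y_1 = red. Strike red from y_4.
y_3 must be purple (only option left). Eliminate purple elsewhere: y_2, y_4.
That leaves y_4 = grey. Remove grey from y_2.
y_2's domain is down to {brown}, so y_2 = brown.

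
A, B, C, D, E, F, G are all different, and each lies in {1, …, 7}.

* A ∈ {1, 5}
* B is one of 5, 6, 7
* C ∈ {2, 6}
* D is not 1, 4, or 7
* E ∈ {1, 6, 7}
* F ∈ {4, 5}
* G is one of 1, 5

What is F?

Among the 7 variables, 3 fits only D (and all 7 values in {1, 2, 3, 4, 5, 6, 7} must be used), so D = 3.
Among the 6 still-open variables, 2 fits only C (and all 6 values in {1, 2, 4, 5, 6, 7} must be used), so C = 2.
Among the 5 still-open variables, 4 fits only F (and all 5 values in {1, 4, 5, 6, 7} must be used), so F = 4.

4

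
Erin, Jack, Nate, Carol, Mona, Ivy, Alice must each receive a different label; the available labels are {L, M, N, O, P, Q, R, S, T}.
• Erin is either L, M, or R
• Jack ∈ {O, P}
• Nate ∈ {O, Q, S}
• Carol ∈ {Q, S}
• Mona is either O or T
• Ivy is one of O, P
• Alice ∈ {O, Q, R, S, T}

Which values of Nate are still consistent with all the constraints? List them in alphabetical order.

Q, S

Jack and Ivy between them cover only {O, P} — a naked pair. Remove those values from Nate, Mona, Alice.
Mona's domain is down to {T}, so Mona = T. Strike T from Alice.
Nate and Carol share exactly the 2 values {Q, S}; by pigeonhole those values go to them, so strike Q, S from Alice.
That leaves Alice = R. So Erin can't be R.
No further eliminations apply; Nate can still be any of Q, S.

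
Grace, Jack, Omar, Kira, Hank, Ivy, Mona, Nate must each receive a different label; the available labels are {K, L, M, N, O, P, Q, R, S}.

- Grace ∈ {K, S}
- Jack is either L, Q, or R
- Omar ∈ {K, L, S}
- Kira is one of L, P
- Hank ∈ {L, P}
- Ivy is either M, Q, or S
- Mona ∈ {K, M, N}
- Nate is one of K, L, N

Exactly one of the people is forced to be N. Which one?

The 8 variables together cover exactly {K, L, M, N, P, Q, R, S} — 8 values for 8 variables — and R appears only in Jack's list, so Jack = R.
The 7 still-open variables draw from only 7 values {K, L, M, N, P, Q, S}, so each is used; only Ivy can be Q, hence Ivy = Q.
Among the 6 still-open variables, M fits only Mona (and all 6 values in {K, L, M, N, P, S} must be used), so Mona = M.
The 5 still-open variables draw from only 5 values {K, L, N, P, S}, so each is used; only Nate can be N, hence Nate = N.

Nate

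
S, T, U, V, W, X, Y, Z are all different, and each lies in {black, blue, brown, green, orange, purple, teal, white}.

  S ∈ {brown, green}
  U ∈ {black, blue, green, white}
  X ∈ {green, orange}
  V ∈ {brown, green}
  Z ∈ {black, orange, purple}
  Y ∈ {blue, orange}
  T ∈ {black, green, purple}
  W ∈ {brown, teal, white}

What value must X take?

Among the 8 variables, teal fits only W (and all 8 values in {black, blue, brown, green, orange, purple, teal, white} must be used), so W = teal.
Among the 7 still-open variables, white fits only U (and all 7 values in {black, blue, brown, green, orange, purple, white} must be used), so U = white.
The 6 still-open variables together cover exactly {black, blue, brown, green, orange, purple} — 6 values for 6 variables — and blue appears only in Y's list, so Y = blue.
The 2 variables S and V are confined to {brown, green}, which locks those values in; drop them from T, X.
So X = orange.

orange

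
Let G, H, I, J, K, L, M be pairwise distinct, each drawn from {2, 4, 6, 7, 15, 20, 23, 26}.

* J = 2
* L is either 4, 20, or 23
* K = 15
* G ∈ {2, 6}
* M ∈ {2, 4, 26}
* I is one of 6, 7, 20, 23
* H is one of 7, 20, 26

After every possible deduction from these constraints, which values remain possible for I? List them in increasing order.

J's domain is down to {2}, so J = 2. Strike 2 from G, M.
K has just one choice, so K = 15.
G has just one choice, so G = 6. So I can't be 6.
No further eliminations apply; I can still be any of 7, 20, 23.

7, 20, 23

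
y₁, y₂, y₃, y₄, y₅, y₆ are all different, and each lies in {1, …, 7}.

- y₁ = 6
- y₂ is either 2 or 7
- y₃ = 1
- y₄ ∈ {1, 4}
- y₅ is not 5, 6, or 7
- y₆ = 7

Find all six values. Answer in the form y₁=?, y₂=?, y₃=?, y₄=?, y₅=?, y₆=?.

y₁'s domain is down to {6}, so y₁ = 6.
y₃'s domain is down to {1}, so y₃ = 1. So y₄, y₅ can't be 1.
y₄ must be 4 (only option left). Eliminate 4 elsewhere: y₅.
y₆'s domain is down to {7}, so y₆ = 7. Strike 7 from y₂.
y₂ has just one choice, so y₂ = 2. Strike 2 from y₅.
y₅ must be 3 (only option left).

y₁=6, y₂=2, y₃=1, y₄=4, y₅=3, y₆=7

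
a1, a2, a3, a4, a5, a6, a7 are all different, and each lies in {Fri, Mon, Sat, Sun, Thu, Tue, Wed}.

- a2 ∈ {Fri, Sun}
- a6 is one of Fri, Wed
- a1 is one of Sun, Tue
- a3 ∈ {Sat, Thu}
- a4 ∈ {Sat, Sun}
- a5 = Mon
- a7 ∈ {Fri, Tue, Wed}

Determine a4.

Sat

a5 has just one choice, so a5 = Mon.
The 6 still-open variables draw from only 6 values {Fri, Sat, Sun, Thu, Tue, Wed}, so each is used; only a3 can be Thu, hence a3 = Thu.
The 5 still-open variables draw from only 5 values {Fri, Sat, Sun, Tue, Wed}, so each is used; only a4 can be Sat, hence a4 = Sat.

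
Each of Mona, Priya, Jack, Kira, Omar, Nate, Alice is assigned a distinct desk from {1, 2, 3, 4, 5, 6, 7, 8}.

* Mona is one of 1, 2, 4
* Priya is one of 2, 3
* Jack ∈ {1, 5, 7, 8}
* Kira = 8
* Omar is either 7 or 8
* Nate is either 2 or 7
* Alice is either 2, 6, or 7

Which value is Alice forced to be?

6

Kira has just one choice, so Kira = 8. Remove 8 from Jack, Omar.
Omar must be 7 (only option left). So Jack, Nate, Alice can't be 7.
Nate has just one choice, so Nate = 2. Remove 2 from Mona, Priya, Alice.
So Alice = 6.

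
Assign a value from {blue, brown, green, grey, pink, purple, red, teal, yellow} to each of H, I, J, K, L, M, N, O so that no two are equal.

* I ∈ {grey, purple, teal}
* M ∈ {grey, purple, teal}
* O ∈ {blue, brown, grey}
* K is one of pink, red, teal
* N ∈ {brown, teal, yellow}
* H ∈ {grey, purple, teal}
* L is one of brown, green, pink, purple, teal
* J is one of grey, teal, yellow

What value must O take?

blue

H, I, M share exactly the 3 values {grey, purple, teal}; by pigeonhole those values go to them, so strike grey, purple, teal from J, K, L, N, O.
J must be yellow (only option left). So N can't be yellow.
N has just one choice, so N = brown. So L, O can't be brown.
So O = blue.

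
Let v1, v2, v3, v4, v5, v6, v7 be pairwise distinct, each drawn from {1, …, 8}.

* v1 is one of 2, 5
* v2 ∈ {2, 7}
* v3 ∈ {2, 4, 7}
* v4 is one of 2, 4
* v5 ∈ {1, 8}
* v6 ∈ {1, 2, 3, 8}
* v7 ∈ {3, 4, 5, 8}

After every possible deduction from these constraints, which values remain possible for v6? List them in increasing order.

1, 3, 8

v2, v3, v4 between them cover only {2, 4, 7} — a naked triple. Remove those values from v1, v6, v7.
v1 has just one choice, so v1 = 5. Eliminate 5 elsewhere: v7.
No further eliminations apply; v6 can still be any of 1, 3, 8.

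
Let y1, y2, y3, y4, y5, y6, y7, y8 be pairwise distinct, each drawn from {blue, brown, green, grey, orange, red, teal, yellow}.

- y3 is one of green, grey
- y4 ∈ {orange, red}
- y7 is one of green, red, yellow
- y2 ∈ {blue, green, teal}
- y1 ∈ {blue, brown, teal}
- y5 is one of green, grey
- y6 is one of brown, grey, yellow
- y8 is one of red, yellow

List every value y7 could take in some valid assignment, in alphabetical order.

The 8 variables together cover exactly {blue, brown, green, grey, orange, red, teal, yellow} — 8 values for 8 variables — and orange appears only in y4's list, so y4 = orange.
y3 and y5 between them cover only {green, grey} — a naked pair. Remove those values from y2, y6, y7.
y7 and y8 share exactly the 2 values {red, yellow}; by pigeonhole those values go to them, so strike red, yellow from y6.
y6 must be brown (only option left). Eliminate brown elsewhere: y1.
No further eliminations apply; y7 can still be any of red, yellow.

red, yellow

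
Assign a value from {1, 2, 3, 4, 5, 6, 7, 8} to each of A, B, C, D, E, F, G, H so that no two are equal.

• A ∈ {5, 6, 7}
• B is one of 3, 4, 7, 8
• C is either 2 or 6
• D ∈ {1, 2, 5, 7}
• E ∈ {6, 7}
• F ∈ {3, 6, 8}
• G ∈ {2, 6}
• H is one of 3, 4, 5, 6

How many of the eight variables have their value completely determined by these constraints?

Among the 8 variables, 1 fits only D (and all 8 values in {1, 2, 3, 4, 5, 6, 7, 8} must be used), so D = 1.
The 2 variables C and G are confined to {2, 6}, which locks those values in; drop them from A, E, F, H.
E has just one choice, so E = 7. So A, B can't be 7.
A has just one choice, so A = 5. Remove 5 from H.
Determined: A=5, D=1, E=7. The other variables each still have more than one consistent value. That makes 3.

3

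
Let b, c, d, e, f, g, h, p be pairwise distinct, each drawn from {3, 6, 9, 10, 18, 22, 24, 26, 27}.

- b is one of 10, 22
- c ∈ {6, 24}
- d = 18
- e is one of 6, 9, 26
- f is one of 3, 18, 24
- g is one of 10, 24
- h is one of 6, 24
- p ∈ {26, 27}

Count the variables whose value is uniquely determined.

d must be 18 (only option left). Strike 18 from f.
c and h share exactly the 2 values {6, 24}; by pigeonhole those values go to them, so strike 6, 24 from e, f, g.
f's domain is down to {3}, so f = 3.
g must be 10 (only option left). So b can't be 10.
That leaves b = 22.
Determined: b=22, d=18, f=3, g=10. The other variables each still have more than one consistent value. That makes 4.

4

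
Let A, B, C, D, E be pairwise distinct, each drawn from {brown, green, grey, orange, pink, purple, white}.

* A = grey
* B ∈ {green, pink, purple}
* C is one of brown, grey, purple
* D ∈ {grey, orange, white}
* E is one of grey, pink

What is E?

A must be grey (only option left). Eliminate grey elsewhere: C, D, E.
So E = pink.

pink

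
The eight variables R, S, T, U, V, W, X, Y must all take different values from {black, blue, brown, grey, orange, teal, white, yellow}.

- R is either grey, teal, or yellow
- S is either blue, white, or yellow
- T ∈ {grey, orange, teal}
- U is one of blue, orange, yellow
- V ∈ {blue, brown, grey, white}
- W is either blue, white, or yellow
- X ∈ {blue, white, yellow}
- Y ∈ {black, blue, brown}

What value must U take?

orange

The 8 variables draw from only 8 values {black, blue, brown, grey, orange, teal, white, yellow}, so each is used; only Y can be black, hence Y = black.
The 7 still-open variables together cover exactly {blue, brown, grey, orange, teal, white, yellow} — 7 values for 7 variables — and brown appears only in V's list, so V = brown.
The 3 variables S, W, X are confined to {blue, white, yellow}, which locks those values in; drop them from R, U.
So U = orange.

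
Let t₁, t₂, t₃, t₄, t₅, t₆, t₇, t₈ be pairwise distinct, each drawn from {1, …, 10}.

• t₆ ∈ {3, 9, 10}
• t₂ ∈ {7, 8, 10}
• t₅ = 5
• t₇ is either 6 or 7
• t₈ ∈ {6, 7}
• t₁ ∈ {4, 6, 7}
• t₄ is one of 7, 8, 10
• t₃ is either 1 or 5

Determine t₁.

t₅ must be 5 (only option left). So t₃ can't be 5.
t₃'s domain is down to {1}, so t₃ = 1.
t₇ and t₈ between them cover only {6, 7} — a naked pair. Remove those values from t₁, t₂, t₄.
So t₁ = 4.

4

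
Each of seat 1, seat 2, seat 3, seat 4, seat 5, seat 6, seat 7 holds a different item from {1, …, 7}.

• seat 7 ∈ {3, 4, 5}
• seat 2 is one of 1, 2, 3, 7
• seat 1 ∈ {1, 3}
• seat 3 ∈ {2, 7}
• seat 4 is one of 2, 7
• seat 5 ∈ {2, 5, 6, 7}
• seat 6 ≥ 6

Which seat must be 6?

The 7 variables draw from only 7 values {1, 2, 3, 4, 5, 6, 7}, so each is used; only seat 7 can be 4, hence seat 7 = 4.
The 6 still-open variables draw from only 6 values {1, 2, 3, 5, 6, 7}, so each is used; only seat 5 can be 5, hence seat 5 = 5.
The 5 still-open variables together cover exactly {1, 2, 3, 6, 7} — 5 values for 5 variables — and 6 appears only in seat 6's list, so seat 6 = 6.

seat 6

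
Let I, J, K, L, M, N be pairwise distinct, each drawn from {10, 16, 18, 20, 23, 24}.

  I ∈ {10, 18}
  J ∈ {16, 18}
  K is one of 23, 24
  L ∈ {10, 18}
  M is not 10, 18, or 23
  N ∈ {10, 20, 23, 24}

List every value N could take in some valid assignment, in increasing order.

The 2 variables I and L are confined to {10, 18}, which locks those values in; drop them from J, N.
J has just one choice, so J = 16. So M can't be 16.
No further eliminations apply; N can still be any of 20, 23, 24.

20, 23, 24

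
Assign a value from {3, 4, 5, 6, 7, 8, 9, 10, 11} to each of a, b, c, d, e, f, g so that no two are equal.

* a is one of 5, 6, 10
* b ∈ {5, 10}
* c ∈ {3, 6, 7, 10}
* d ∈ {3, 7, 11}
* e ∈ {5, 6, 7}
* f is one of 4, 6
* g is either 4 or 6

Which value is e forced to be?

7

The 7 variables draw from only 7 values {3, 4, 5, 6, 7, 10, 11}, so each is used; only d can be 11, hence d = 11.
The 6 still-open variables draw from only 6 values {3, 4, 5, 6, 7, 10}, so each is used; only c can be 3, hence c = 3.
The 5 still-open variables draw from only 5 values {4, 5, 6, 7, 10}, so each is used; only e can be 7, hence e = 7.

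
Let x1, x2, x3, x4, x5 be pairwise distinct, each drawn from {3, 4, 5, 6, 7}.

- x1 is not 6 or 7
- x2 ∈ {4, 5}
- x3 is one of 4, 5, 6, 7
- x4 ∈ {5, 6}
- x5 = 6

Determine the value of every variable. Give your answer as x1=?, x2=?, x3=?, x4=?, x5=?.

x5 has just one choice, so x5 = 6. Eliminate 6 elsewhere: x3, x4.
That leaves x4 = 5. So x1, x2, x3 can't be 5.
x2 has just one choice, so x2 = 4. Remove 4 from x1, x3.
x3's domain is down to {7}, so x3 = 7.
x1 must be 3 (only option left).

x1=3, x2=4, x3=7, x4=5, x5=6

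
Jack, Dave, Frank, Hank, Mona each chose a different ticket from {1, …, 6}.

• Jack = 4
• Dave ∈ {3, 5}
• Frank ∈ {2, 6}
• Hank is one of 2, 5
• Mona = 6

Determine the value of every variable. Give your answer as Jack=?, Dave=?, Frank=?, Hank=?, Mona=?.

Jack=4, Dave=3, Frank=2, Hank=5, Mona=6

Jack must be 4 (only option left).
Mona's domain is down to {6}, so Mona = 6. Strike 6 from Frank.
Frank's domain is down to {2}, so Frank = 2. So Hank can't be 2.
That leaves Hank = 5. So Dave can't be 5.
That leaves Dave = 3.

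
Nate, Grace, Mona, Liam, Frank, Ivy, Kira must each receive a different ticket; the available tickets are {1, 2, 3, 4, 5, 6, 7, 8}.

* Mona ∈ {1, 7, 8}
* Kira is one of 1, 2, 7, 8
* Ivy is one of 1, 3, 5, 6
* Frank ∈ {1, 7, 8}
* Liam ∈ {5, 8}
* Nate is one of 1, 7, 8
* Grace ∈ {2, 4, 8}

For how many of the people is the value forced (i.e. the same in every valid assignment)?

3

Nate, Mona, Frank share exactly the 3 values {1, 7, 8}; by pigeonhole those values go to them, so strike 1, 7, 8 from Grace, Liam, Ivy, Kira.
Liam must be 5 (only option left). Eliminate 5 elsewhere: Ivy.
Kira's domain is down to {2}, so Kira = 2. Remove 2 from Grace.
Grace must be 4 (only option left).
Determined: Grace=4, Liam=5, Kira=2. The other people each still have more than one consistent value. That makes 3.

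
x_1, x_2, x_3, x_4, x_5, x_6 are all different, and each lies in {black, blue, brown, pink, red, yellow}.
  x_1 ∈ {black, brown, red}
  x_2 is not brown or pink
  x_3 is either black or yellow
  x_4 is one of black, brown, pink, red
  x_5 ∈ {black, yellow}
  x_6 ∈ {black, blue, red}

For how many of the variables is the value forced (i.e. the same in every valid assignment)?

The 6 variables together cover exactly {black, blue, brown, pink, red, yellow} — 6 values for 6 variables — and pink appears only in x_4's list, so x_4 = pink.
The 5 still-open variables together cover exactly {black, blue, brown, red, yellow} — 5 values for 5 variables — and brown appears only in x_1's list, so x_1 = brown.
x_3 and x_5 between them cover only {black, yellow} — a naked pair. Remove those values from x_2, x_6.
Determined: x_1=brown, x_4=pink. The other variables each still have more than one consistent value. That makes 2.

2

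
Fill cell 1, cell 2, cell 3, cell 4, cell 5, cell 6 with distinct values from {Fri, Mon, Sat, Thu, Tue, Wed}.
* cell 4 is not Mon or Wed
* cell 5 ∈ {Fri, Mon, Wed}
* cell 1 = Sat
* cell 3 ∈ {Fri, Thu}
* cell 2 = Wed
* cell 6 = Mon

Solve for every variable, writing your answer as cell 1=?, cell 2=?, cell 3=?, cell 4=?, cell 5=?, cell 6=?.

cell 1 has just one choice, so cell 1 = Sat. Remove Sat from cell 4.
cell 2 has just one choice, so cell 2 = Wed. Remove Wed from cell 5.
cell 6 must be Mon (only option left). So cell 5 can't be Mon.
cell 5's domain is down to {Fri}, so cell 5 = Fri. Eliminate Fri elsewhere: cell 3, cell 4.
That leaves cell 3 = Thu. Eliminate Thu elsewhere: cell 4.
That leaves cell 4 = Tue.

cell 1=Sat, cell 2=Wed, cell 3=Thu, cell 4=Tue, cell 5=Fri, cell 6=Mon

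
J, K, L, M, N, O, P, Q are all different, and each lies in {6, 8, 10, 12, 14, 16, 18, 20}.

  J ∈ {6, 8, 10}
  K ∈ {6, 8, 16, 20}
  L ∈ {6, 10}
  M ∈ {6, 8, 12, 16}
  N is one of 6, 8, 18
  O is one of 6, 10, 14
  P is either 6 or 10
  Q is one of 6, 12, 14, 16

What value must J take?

Among the 8 variables, 18 fits only N (and all 8 values in {6, 8, 10, 12, 14, 16, 18, 20} must be used), so N = 18.
The 7 still-open variables together cover exactly {6, 8, 10, 12, 14, 16, 20} — 7 values for 7 variables — and 20 appears only in K's list, so K = 20.
The 2 variables L and P are confined to {6, 10}, which locks those values in; drop them from J, M, O, Q.
So J = 8.

8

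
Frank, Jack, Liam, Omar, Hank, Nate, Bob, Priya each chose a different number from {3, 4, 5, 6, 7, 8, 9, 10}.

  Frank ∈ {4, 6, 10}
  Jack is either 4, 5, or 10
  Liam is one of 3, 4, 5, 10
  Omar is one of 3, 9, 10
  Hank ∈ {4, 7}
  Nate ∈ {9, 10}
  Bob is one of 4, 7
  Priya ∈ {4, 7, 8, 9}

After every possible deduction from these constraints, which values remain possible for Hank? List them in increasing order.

The 8 variables together cover exactly {3, 4, 5, 6, 7, 8, 9, 10} — 8 values for 8 variables — and 6 appears only in Frank's list, so Frank = 6.
The 7 still-open variables together cover exactly {3, 4, 5, 7, 8, 9, 10} — 7 values for 7 variables — and 8 appears only in Priya's list, so Priya = 8.
Hank and Bob between them cover only {4, 7} — a naked pair. Remove those values from Jack, Liam.
No further eliminations apply; Hank can still be any of 4, 7.

4, 7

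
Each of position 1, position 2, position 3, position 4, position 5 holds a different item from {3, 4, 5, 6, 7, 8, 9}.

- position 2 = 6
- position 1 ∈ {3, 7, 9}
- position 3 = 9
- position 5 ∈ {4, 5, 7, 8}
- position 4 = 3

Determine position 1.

position 2 has just one choice, so position 2 = 6.
That leaves position 3 = 9. Remove 9 from position 1.
position 4 has just one choice, so position 4 = 3. Eliminate 3 elsewhere: position 1.
So position 1 = 7.

7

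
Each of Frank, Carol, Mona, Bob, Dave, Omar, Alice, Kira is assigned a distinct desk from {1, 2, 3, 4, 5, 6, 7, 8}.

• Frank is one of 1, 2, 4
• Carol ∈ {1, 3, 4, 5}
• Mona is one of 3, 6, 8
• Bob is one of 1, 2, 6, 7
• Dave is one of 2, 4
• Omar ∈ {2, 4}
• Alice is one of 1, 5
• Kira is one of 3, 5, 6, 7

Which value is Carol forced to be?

3

The 8 variables draw from only 8 values {1, 2, 3, 4, 5, 6, 7, 8}, so each is used; only Mona can be 8, hence Mona = 8.
Dave and Omar share exactly the 2 values {2, 4}; by pigeonhole those values go to them, so strike 2, 4 from Frank, Carol, Bob.
Frank's domain is down to {1}, so Frank = 1. Eliminate 1 elsewhere: Carol, Bob, Alice.
Alice has just one choice, so Alice = 5. Remove 5 from Carol, Kira.
So Carol = 3.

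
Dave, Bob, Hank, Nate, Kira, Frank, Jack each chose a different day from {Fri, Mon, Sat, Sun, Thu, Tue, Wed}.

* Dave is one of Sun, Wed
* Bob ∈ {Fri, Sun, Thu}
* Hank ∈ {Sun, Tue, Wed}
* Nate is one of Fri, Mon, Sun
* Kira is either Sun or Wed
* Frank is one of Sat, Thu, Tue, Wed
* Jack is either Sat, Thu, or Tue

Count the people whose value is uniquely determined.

The 7 variables draw from only 7 values {Fri, Mon, Sat, Sun, Thu, Tue, Wed}, so each is used; only Nate can be Mon, hence Nate = Mon.
The 6 still-open variables together cover exactly {Fri, Sat, Sun, Thu, Tue, Wed} — 6 values for 6 variables — and Fri appears only in Bob's list, so Bob = Fri.
The 2 variables Dave and Kira are confined to {Sun, Wed}, which locks those values in; drop them from Hank, Frank.
Hank must be Tue (only option left). Remove Tue from Frank, Jack.
Determined: Bob=Fri, Hank=Tue, Nate=Mon. The other people each still have more than one consistent value. That makes 3.

3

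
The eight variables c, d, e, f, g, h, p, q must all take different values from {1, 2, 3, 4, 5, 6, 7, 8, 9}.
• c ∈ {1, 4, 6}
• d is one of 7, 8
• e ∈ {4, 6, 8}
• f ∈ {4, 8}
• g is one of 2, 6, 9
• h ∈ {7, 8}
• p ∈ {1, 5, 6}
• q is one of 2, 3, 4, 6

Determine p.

5

d and h share exactly the 2 values {7, 8}; by pigeonhole those values go to them, so strike 7, 8 from e, f.
f has just one choice, so f = 4. Eliminate 4 elsewhere: c, e, q.
e must be 6 (only option left). Strike 6 from c, g, p, q.
c must be 1 (only option left). Eliminate 1 elsewhere: p.
So p = 5.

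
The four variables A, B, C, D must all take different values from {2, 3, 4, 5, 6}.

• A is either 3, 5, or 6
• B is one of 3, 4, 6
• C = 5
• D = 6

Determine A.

3

C must be 5 (only option left). Remove 5 from A.
D has just one choice, so D = 6. Strike 6 from A, B.
So A = 3.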